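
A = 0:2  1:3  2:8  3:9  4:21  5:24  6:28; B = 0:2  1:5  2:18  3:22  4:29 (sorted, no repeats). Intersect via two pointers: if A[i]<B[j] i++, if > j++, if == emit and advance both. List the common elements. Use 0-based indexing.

i=0 j=0: 2==2 emit, i++,j++
i=1 j=1: 3<5, i++
i=2 j=1: 8>5, j++
i=2 j=2: 8<18, i++
i=3 j=2: 9<18, i++
i=4 j=2: 21>18, j++
i=4 j=3: 21<22, i++
i=5 j=3: 24>22, j++
i=5 j=4: 24<29, i++
i=6 j=4: 28<29, i++

intersection = [2]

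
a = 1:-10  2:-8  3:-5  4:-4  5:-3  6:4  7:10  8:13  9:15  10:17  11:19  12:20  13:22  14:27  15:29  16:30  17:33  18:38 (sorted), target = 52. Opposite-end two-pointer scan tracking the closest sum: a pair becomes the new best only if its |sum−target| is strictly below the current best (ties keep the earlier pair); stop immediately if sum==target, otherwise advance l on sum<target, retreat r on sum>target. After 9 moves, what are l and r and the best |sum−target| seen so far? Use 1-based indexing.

l=9, r=17, best |Δ|=1

[1,18] -10+38=28 d=24 * → l++
[2,18] -8+38=30 d=22 * → l++
[3,18] -5+38=33 d=19 * → l++
[4,18] -4+38=34 d=18 * → l++
[5,18] -3+38=35 d=17 * → l++
[6,18] 4+38=42 d=10 * → l++
[7,18] 10+38=48 d=4 * → l++
[8,18] 13+38=51 d=1 * → l++
[9,18] 15+38=53 d=1 → r--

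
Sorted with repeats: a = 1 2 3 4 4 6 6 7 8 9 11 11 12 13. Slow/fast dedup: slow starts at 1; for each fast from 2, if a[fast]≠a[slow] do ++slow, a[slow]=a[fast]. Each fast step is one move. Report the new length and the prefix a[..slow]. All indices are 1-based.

length 11; prefix = [1, 2, 3, 4, 6, 7, 8, 9, 11, 12, 13]

(s=1,f=2) a[fast]=2≠a[slow]=1 write a[2]=2 → slow++,fast++
(s=2,f=3) a[fast]=3≠a[slow]=2 write a[3]=3 → slow++,fast++
(s=3,f=4) a[fast]=4≠a[slow]=3 write a[4]=4 → slow++,fast++
(s=4,f=5) a[fast]=4=a[slow] dup → fast++
(s=4,f=6) a[fast]=6≠a[slow]=4 write a[5]=6 → slow++,fast++
(s=5,f=7) a[fast]=6=a[slow] dup → fast++
(s=5,f=8) a[fast]=7≠a[slow]=6 write a[6]=7 → slow++,fast++
(s=6,f=9) a[fast]=8≠a[slow]=7 write a[7]=8 → slow++,fast++
(s=7,f=10) a[fast]=9≠a[slow]=8 write a[8]=9 → slow++,fast++
(s=8,f=11) a[fast]=11≠a[slow]=9 write a[9]=11 → slow++,fast++
(s=9,f=12) a[fast]=11=a[slow] dup → fast++
(s=9,f=13) a[fast]=12≠a[slow]=11 write a[10]=12 → slow++,fast++
(s=10,f=14) a[fast]=13≠a[slow]=12 write a[11]=13 → slow++,fast++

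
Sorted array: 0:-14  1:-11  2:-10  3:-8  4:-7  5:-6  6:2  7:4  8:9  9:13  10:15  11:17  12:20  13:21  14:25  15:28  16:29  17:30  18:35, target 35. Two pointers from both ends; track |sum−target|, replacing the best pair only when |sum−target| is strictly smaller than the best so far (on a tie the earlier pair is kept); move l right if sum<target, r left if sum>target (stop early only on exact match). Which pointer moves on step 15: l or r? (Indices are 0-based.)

l

[0,18] -14+35=21 d=14 * → l++
[1,18] -11+35=24 d=11 * → l++
[2,18] -10+35=25 d=10 * → l++
[3,18] -8+35=27 d=8 * → l++
[4,18] -7+35=28 d=7 * → l++
[5,18] -6+35=29 d=6 * → l++
[6,18] 2+35=37 d=2 * → r--
[6,17] 2+30=32 d=3 → l++
[7,17] 4+30=34 d=1 * → l++
[8,17] 9+30=39 d=4 → r--
[8,16] 9+29=38 d=3 → r--
[8,15] 9+28=37 d=2 → r--
[8,14] 9+25=34 d=1 → l++
[9,14] 13+25=38 d=3 → r--
[9,13] 13+21=34 d=1 → l++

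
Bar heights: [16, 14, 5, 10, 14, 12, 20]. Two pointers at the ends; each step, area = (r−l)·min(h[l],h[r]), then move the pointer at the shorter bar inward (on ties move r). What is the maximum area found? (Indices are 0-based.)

max area = 96

[0,6] min(16,20)*6=96 best=96 * → l++
[1,6] min(14,20)*5=70 best=96 → l++
[2,6] min(5,20)*4=20 best=96 → l++
[3,6] min(10,20)*3=30 best=96 → l++
[4,6] min(14,20)*2=28 best=96 → l++
[5,6] min(12,20)*1=12 best=96 → l++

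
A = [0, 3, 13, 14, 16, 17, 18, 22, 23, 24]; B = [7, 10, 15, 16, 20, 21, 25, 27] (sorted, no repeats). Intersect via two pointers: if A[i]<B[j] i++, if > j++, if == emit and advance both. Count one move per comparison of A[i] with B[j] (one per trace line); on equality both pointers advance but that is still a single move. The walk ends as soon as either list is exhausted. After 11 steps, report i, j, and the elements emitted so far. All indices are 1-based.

i=8, j=6, emitted=[16]

i=1 j=1: 0<7, i++
i=2 j=1: 3<7, i++
i=3 j=1: 13>7, j++
i=3 j=2: 13>10, j++
i=3 j=3: 13<15, i++
i=4 j=3: 14<15, i++
i=5 j=3: 16>15, j++
i=5 j=4: 16==16 emit, i++,j++
i=6 j=5: 17<20, i++
i=7 j=5: 18<20, i++
i=8 j=5: 22>20, j++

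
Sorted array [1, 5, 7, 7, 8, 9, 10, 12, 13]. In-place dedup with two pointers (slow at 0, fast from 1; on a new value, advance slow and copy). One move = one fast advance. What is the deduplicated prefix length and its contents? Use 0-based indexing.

length 8; prefix = [1, 5, 7, 8, 9, 10, 12, 13]

slow=0 fast=1: a[fast]=5≠a[slow]=1 write a[1]=5, slow++,fast++
slow=1 fast=2: a[fast]=7≠a[slow]=5 write a[2]=7, slow++,fast++
slow=2 fast=3: a[fast]=7=a[slow] dup, fast++
slow=2 fast=4: a[fast]=8≠a[slow]=7 write a[3]=8, slow++,fast++
slow=3 fast=5: a[fast]=9≠a[slow]=8 write a[4]=9, slow++,fast++
slow=4 fast=6: a[fast]=10≠a[slow]=9 write a[5]=10, slow++,fast++
slow=5 fast=7: a[fast]=12≠a[slow]=10 write a[6]=12, slow++,fast++
slow=6 fast=8: a[fast]=13≠a[slow]=12 write a[7]=13, slow++,fast++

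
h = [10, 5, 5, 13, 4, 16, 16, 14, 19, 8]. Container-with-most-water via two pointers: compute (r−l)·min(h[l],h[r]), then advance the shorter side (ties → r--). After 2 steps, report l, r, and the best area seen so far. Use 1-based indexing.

[1,10] min(10,8)*9=72 best=72 * → r--
[1,9] min(10,19)*8=80 best=80 * → l++

l=2, r=9, best area=80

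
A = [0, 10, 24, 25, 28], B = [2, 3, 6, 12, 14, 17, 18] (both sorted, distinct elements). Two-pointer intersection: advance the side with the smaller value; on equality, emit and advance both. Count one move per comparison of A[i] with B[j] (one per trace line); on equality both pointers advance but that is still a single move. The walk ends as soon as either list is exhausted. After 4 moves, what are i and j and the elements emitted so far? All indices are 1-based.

[i=1,j=1] 0<2 → i++
[i=2,j=1] 10>2 → j++
[i=2,j=2] 10>3 → j++
[i=2,j=3] 10>6 → j++

i=2, j=4, emitted=[]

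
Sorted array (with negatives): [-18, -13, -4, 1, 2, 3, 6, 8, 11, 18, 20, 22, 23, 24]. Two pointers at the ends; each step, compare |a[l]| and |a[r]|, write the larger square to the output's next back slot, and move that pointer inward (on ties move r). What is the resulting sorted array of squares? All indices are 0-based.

[1, 4, 9, 16, 36, 64, 121, 169, 324, 324, 400, 484, 529, 576]

[0,13] |-18|<=|24| out[13]=576 → r--
[0,12] |-18|<=|23| out[12]=529 → r--
[0,11] |-18|<=|22| out[11]=484 → r--
[0,10] |-18|<=|20| out[10]=400 → r--
[0,9] |-18|<=|18| out[9]=324 → r--
[0,8] |-18|>|11| out[8]=324 → l++
[1,8] |-13|>|11| out[7]=169 → l++
[2,8] |-4|<=|11| out[6]=121 → r--
[2,7] |-4|<=|8| out[5]=64 → r--
[2,6] |-4|<=|6| out[4]=36 → r--
[2,5] |-4|>|3| out[3]=16 → l++
[3,5] |1|<=|3| out[2]=9 → r--
[3,4] |1|<=|2| out[1]=4 → r--
[3,3] |1|<=|1| out[0]=1 → r--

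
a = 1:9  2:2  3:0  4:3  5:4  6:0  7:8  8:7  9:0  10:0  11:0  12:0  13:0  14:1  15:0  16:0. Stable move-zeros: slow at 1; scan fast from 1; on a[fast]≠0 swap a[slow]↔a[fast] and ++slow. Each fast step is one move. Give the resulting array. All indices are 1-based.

(s=1,f=1) a[fast]=9≠0 swap→a[1]=9 → slow++,fast++
(s=2,f=2) a[fast]=2≠0 swap→a[2]=2 → slow++,fast++
(s=3,f=3) a[fast]=0 → fast++
(s=3,f=4) a[fast]=3≠0 swap→a[3]=3 → slow++,fast++
(s=4,f=5) a[fast]=4≠0 swap→a[4]=4 → slow++,fast++
(s=5,f=6) a[fast]=0 → fast++
(s=5,f=7) a[fast]=8≠0 swap→a[5]=8 → slow++,fast++
(s=6,f=8) a[fast]=7≠0 swap→a[6]=7 → slow++,fast++
(s=7,f=9) a[fast]=0 → fast++
(s=7,f=10) a[fast]=0 → fast++
(s=7,f=11) a[fast]=0 → fast++
(s=7,f=12) a[fast]=0 → fast++
(s=7,f=13) a[fast]=0 → fast++
(s=7,f=14) a[fast]=1≠0 swap→a[7]=1 → slow++,fast++
(s=8,f=15) a[fast]=0 → fast++
(s=8,f=16) a[fast]=0 → fast++

[9, 2, 3, 4, 8, 7, 1, 0, 0, 0, 0, 0, 0, 0, 0, 0]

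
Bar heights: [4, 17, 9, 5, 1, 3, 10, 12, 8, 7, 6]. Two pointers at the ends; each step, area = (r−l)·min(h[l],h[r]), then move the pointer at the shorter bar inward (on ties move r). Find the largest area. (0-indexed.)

[0,10] min(4,6)*10=40 best=40 * → l++
[1,10] min(17,6)*9=54 best=54 * → r--
[1,9] min(17,7)*8=56 best=56 * → r--
[1,8] min(17,8)*7=56 best=56 → r--
[1,7] min(17,12)*6=72 best=72 * → r--
[1,6] min(17,10)*5=50 best=72 → r--
[1,5] min(17,3)*4=12 best=72 → r--
[1,4] min(17,1)*3=3 best=72 → r--
[1,3] min(17,5)*2=10 best=72 → r--
[1,2] min(17,9)*1=9 best=72 → r--

max area = 72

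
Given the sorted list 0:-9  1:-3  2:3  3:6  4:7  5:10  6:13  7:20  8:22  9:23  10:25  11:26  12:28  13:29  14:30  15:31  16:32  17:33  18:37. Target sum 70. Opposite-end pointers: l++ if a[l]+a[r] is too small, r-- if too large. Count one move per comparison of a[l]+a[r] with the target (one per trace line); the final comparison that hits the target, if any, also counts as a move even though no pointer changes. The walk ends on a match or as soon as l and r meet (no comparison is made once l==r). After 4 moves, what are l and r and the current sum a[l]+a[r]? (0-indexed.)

[0,18] -9+37=28 <70 → l++
[1,18] -3+37=34 <70 → l++
[2,18] 3+37=40 <70 → l++
[3,18] 6+37=43 <70 → l++

l=4, r=18, sum=44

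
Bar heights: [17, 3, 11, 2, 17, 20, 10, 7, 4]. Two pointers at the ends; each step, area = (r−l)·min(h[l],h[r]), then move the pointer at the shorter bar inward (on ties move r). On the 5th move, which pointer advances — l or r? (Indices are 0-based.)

l

[0,8] min(17,4)*8=32 best=32 * → r--
[0,7] min(17,7)*7=49 best=49 * → r--
[0,6] min(17,10)*6=60 best=60 * → r--
[0,5] min(17,20)*5=85 best=85 * → l++
[1,5] min(3,20)*4=12 best=85 → l++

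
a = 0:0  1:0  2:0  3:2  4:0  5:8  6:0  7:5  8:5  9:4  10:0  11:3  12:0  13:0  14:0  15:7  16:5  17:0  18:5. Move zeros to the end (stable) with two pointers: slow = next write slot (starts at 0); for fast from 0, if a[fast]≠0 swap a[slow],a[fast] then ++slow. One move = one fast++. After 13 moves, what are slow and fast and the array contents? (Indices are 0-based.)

slow=0 fast=0: a[fast]=0, fast++
slow=0 fast=1: a[fast]=0, fast++
slow=0 fast=2: a[fast]=0, fast++
slow=0 fast=3: a[fast]=2≠0 swap→a[0]=2, slow++,fast++
slow=1 fast=4: a[fast]=0, fast++
slow=1 fast=5: a[fast]=8≠0 swap→a[1]=8, slow++,fast++
slow=2 fast=6: a[fast]=0, fast++
slow=2 fast=7: a[fast]=5≠0 swap→a[2]=5, slow++,fast++
slow=3 fast=8: a[fast]=5≠0 swap→a[3]=5, slow++,fast++
slow=4 fast=9: a[fast]=4≠0 swap→a[4]=4, slow++,fast++
slow=5 fast=10: a[fast]=0, fast++
slow=5 fast=11: a[fast]=3≠0 swap→a[5]=3, slow++,fast++
slow=6 fast=12: a[fast]=0, fast++

slow=6, fast=13, a=[2, 8, 5, 5, 4, 3, 0, 0, 0, 0, 0, 0, 0, 0, 0, 7, 5, 0, 5]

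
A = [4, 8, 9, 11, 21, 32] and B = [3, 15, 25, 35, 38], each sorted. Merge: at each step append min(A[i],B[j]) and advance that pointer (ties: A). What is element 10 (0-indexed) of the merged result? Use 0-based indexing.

merged[10] = 38

[i=0,j=0] A[i]=4>B[j]=3 take 3 → j++
[i=0,j=1] A[i]=4<=B[j]=15 take 4 → i++
[i=1,j=1] A[i]=8<=B[j]=15 take 8 → i++
[i=2,j=1] A[i]=9<=B[j]=15 take 9 → i++
[i=3,j=1] A[i]=11<=B[j]=15 take 11 → i++
[i=4,j=1] A[i]=21>B[j]=15 take 15 → j++
[i=4,j=2] A[i]=21<=B[j]=25 take 21 → i++
[i=5,j=2] A[i]=32>B[j]=25 take 25 → j++
[i=5,j=3] A[i]=32<=B[j]=35 take 32 → i++
[i=6,j=3] A done, take B[j]=35 → j++
[i=6,j=4] A done, take B[j]=38 → j++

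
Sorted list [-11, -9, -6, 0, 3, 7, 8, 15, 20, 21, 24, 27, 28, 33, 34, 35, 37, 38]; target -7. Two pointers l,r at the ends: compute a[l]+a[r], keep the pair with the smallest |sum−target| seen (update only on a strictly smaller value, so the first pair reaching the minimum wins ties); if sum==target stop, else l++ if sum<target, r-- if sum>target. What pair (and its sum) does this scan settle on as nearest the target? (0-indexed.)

[0,17] -11+38=27 d=34 * → r--
[0,16] -11+37=26 d=33 * → r--
[0,15] -11+35=24 d=31 * → r--
[0,14] -11+34=23 d=30 * → r--
[0,13] -11+33=22 d=29 * → r--
[0,12] -11+28=17 d=24 * → r--
[0,11] -11+27=16 d=23 * → r--
[0,10] -11+24=13 d=20 * → r--
[0,9] -11+21=10 d=17 * → r--
[0,8] -11+20=9 d=16 * → r--
[0,7] -11+15=4 d=11 * → r--
[0,6] -11+8=-3 d=4 * → r--
[0,5] -11+7=-4 d=3 * → r--
[0,4] -11+3=-8 d=1 * → l++
[1,4] -9+3=-6 d=1 → r--
[1,3] -9+0=-9 d=2 → l++
[2,3] -6+0=-6 d=1 → r--

pair (-11, 3) with sum -8 (|Δ|=1)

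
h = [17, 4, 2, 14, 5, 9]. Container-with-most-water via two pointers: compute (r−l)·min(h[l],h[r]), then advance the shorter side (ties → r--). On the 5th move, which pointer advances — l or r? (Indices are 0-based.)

r

l=0 r=5: min(17,9)*5=45 best=45 *, r--
l=0 r=4: min(17,5)*4=20 best=45, r--
l=0 r=3: min(17,14)*3=42 best=45, r--
l=0 r=2: min(17,2)*2=4 best=45, r--
l=0 r=1: min(17,4)*1=4 best=45, r--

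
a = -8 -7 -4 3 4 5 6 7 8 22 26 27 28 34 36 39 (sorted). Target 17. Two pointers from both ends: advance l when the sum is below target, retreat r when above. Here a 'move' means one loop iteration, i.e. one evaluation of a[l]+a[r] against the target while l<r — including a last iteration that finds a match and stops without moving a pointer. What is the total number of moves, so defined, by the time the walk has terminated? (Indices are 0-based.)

15 moves

l=0 r=15: -8+39=31 >17, r--
l=0 r=14: -8+36=28 >17, r--
l=0 r=13: -8+34=26 >17, r--
l=0 r=12: -8+28=20 >17, r--
l=0 r=11: -8+27=19 >17, r--
l=0 r=10: -8+26=18 >17, r--
l=0 r=9: -8+22=14 <17, l++
l=1 r=9: -7+22=15 <17, l++
l=2 r=9: -4+22=18 >17, r--
l=2 r=8: -4+8=4 <17, l++
l=3 r=8: 3+8=11 <17, l++
l=4 r=8: 4+8=12 <17, l++
l=5 r=8: 5+8=13 <17, l++
l=6 r=8: 6+8=14 <17, l++
l=7 r=8: 7+8=15 <17, l++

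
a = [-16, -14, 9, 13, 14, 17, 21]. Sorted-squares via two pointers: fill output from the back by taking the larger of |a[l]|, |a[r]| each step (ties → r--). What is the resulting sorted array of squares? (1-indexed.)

[81, 169, 196, 196, 256, 289, 441]

l=1 r=7: |-16|<=|21| out[7]=441, r--
l=1 r=6: |-16|<=|17| out[6]=289, r--
l=1 r=5: |-16|>|14| out[5]=256, l++
l=2 r=5: |-14|<=|14| out[4]=196, r--
l=2 r=4: |-14|>|13| out[3]=196, l++
l=3 r=4: |9|<=|13| out[2]=169, r--
l=3 r=3: |9|<=|9| out[1]=81, r--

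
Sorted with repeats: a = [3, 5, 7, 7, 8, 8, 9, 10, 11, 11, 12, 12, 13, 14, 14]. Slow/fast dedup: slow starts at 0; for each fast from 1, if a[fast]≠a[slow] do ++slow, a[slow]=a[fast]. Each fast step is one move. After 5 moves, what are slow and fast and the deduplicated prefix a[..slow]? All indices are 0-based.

slow=3, fast=6, prefix=[3, 5, 7, 8]

(s=0,f=1) a[fast]=5≠a[slow]=3 write a[1]=5 → slow++,fast++
(s=1,f=2) a[fast]=7≠a[slow]=5 write a[2]=7 → slow++,fast++
(s=2,f=3) a[fast]=7=a[slow] dup → fast++
(s=2,f=4) a[fast]=8≠a[slow]=7 write a[3]=8 → slow++,fast++
(s=3,f=5) a[fast]=8=a[slow] dup → fast++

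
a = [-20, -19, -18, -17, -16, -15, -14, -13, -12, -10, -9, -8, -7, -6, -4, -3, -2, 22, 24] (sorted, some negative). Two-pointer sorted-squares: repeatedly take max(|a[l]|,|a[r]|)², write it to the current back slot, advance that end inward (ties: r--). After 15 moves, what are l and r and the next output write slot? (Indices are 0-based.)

l=13, r=16, next write slot=3

[0,18] |-20|<=|24| out[18]=576 → r--
[0,17] |-20|<=|22| out[17]=484 → r--
[0,16] |-20|>|-2| out[16]=400 → l++
[1,16] |-19|>|-2| out[15]=361 → l++
[2,16] |-18|>|-2| out[14]=324 → l++
[3,16] |-17|>|-2| out[13]=289 → l++
[4,16] |-16|>|-2| out[12]=256 → l++
[5,16] |-15|>|-2| out[11]=225 → l++
[6,16] |-14|>|-2| out[10]=196 → l++
[7,16] |-13|>|-2| out[9]=169 → l++
[8,16] |-12|>|-2| out[8]=144 → l++
[9,16] |-10|>|-2| out[7]=100 → l++
[10,16] |-9|>|-2| out[6]=81 → l++
[11,16] |-8|>|-2| out[5]=64 → l++
[12,16] |-7|>|-2| out[4]=49 → l++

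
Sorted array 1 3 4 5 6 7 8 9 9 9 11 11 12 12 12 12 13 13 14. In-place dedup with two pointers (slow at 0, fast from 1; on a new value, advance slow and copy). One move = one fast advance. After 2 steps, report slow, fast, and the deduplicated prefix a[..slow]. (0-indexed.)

slow=2, fast=3, prefix=[1, 3, 4]

(s=0,f=1) a[fast]=3≠a[slow]=1 write a[1]=3 → slow++,fast++
(s=1,f=2) a[fast]=4≠a[slow]=3 write a[2]=4 → slow++,fast++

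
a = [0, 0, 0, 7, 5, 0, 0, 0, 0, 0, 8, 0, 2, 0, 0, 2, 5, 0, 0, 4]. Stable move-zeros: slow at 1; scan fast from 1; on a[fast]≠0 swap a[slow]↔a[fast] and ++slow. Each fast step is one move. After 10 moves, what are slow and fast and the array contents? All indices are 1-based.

slow=3, fast=11, a=[7, 5, 0, 0, 0, 0, 0, 0, 0, 0, 8, 0, 2, 0, 0, 2, 5, 0, 0, 4]

(s=1,f=1) a[fast]=0 → fast++
(s=1,f=2) a[fast]=0 → fast++
(s=1,f=3) a[fast]=0 → fast++
(s=1,f=4) a[fast]=7≠0 swap→a[1]=7 → slow++,fast++
(s=2,f=5) a[fast]=5≠0 swap→a[2]=5 → slow++,fast++
(s=3,f=6) a[fast]=0 → fast++
(s=3,f=7) a[fast]=0 → fast++
(s=3,f=8) a[fast]=0 → fast++
(s=3,f=9) a[fast]=0 → fast++
(s=3,f=10) a[fast]=0 → fast++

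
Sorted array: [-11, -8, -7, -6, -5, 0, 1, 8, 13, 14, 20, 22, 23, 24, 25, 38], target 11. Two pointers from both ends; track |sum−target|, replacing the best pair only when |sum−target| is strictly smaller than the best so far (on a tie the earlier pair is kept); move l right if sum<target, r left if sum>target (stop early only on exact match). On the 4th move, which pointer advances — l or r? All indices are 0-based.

[0,15] -11+38=27 d=16 * → r--
[0,14] -11+25=14 d=3 * → r--
[0,13] -11+24=13 d=2 * → r--
[0,12] -11+23=12 d=1 * → r--

r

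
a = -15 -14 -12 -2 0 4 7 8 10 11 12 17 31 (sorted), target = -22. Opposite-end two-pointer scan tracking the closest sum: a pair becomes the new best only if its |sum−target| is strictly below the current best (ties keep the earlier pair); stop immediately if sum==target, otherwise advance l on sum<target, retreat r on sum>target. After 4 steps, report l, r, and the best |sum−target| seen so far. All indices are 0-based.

l=0, r=8, best |Δ|=18

[0,12] -15+31=16 d=38 * → r--
[0,11] -15+17=2 d=24 * → r--
[0,10] -15+12=-3 d=19 * → r--
[0,9] -15+11=-4 d=18 * → r--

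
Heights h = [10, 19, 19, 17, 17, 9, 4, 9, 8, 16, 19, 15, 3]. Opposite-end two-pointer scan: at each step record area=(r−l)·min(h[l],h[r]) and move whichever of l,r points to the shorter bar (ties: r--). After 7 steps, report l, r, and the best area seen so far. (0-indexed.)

l=0 r=12: min(10,3)*12=36 best=36 *, r--
l=0 r=11: min(10,15)*11=110 best=110 *, l++
l=1 r=11: min(19,15)*10=150 best=150 *, r--
l=1 r=10: min(19,19)*9=171 best=171 *, r--
l=1 r=9: min(19,16)*8=128 best=171, r--
l=1 r=8: min(19,8)*7=56 best=171, r--
l=1 r=7: min(19,9)*6=54 best=171, r--

l=1, r=6, best area=171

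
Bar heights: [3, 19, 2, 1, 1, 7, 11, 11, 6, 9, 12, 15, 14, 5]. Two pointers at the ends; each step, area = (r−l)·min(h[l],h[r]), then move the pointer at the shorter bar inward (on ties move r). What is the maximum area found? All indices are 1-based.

max area = 154

l=1 r=14: min(3,5)*13=39 best=39 *, l++
l=2 r=14: min(19,5)*12=60 best=60 *, r--
l=2 r=13: min(19,14)*11=154 best=154 *, r--
l=2 r=12: min(19,15)*10=150 best=154, r--
l=2 r=11: min(19,12)*9=108 best=154, r--
l=2 r=10: min(19,9)*8=72 best=154, r--
l=2 r=9: min(19,6)*7=42 best=154, r--
l=2 r=8: min(19,11)*6=66 best=154, r--
l=2 r=7: min(19,11)*5=55 best=154, r--
l=2 r=6: min(19,7)*4=28 best=154, r--
l=2 r=5: min(19,1)*3=3 best=154, r--
l=2 r=4: min(19,1)*2=2 best=154, r--
l=2 r=3: min(19,2)*1=2 best=154, r--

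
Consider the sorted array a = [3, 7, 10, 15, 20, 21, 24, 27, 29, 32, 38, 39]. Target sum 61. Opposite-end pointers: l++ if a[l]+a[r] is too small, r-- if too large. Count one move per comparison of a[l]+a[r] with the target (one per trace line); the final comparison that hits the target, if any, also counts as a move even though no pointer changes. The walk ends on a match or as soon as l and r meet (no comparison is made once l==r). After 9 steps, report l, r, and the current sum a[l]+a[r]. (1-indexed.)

l=8, r=10, sum=59

l=1 r=12: 3+39=42 <61, l++
l=2 r=12: 7+39=46 <61, l++
l=3 r=12: 10+39=49 <61, l++
l=4 r=12: 15+39=54 <61, l++
l=5 r=12: 20+39=59 <61, l++
l=6 r=12: 21+39=60 <61, l++
l=7 r=12: 24+39=63 >61, r--
l=7 r=11: 24+38=62 >61, r--
l=7 r=10: 24+32=56 <61, l++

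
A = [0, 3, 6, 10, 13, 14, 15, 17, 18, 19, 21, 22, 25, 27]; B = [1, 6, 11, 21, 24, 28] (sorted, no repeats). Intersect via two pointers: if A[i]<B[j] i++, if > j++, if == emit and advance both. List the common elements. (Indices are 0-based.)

intersection = [6, 21]

i=0 j=0: 0<1, i++
i=1 j=0: 3>1, j++
i=1 j=1: 3<6, i++
i=2 j=1: 6==6 emit, i++,j++
i=3 j=2: 10<11, i++
i=4 j=2: 13>11, j++
i=4 j=3: 13<21, i++
i=5 j=3: 14<21, i++
i=6 j=3: 15<21, i++
i=7 j=3: 17<21, i++
i=8 j=3: 18<21, i++
i=9 j=3: 19<21, i++
i=10 j=3: 21==21 emit, i++,j++
i=11 j=4: 22<24, i++
i=12 j=4: 25>24, j++
i=12 j=5: 25<28, i++
i=13 j=5: 27<28, i++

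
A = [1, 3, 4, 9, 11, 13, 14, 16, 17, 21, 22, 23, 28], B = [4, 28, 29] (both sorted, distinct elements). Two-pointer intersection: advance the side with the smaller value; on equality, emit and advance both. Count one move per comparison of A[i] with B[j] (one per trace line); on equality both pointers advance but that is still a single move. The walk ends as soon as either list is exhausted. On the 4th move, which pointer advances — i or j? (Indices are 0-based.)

[i=0,j=0] 1<4 → i++
[i=1,j=0] 3<4 → i++
[i=2,j=0] 4==4 emit → i++,j++
[i=3,j=1] 9<28 → i++

i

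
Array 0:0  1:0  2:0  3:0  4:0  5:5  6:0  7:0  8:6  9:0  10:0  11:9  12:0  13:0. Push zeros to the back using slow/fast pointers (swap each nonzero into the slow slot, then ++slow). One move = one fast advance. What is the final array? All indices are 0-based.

[5, 6, 9, 0, 0, 0, 0, 0, 0, 0, 0, 0, 0, 0]

(s=0,f=0) a[fast]=0 → fast++
(s=0,f=1) a[fast]=0 → fast++
(s=0,f=2) a[fast]=0 → fast++
(s=0,f=3) a[fast]=0 → fast++
(s=0,f=4) a[fast]=0 → fast++
(s=0,f=5) a[fast]=5≠0 swap→a[0]=5 → slow++,fast++
(s=1,f=6) a[fast]=0 → fast++
(s=1,f=7) a[fast]=0 → fast++
(s=1,f=8) a[fast]=6≠0 swap→a[1]=6 → slow++,fast++
(s=2,f=9) a[fast]=0 → fast++
(s=2,f=10) a[fast]=0 → fast++
(s=2,f=11) a[fast]=9≠0 swap→a[2]=9 → slow++,fast++
(s=3,f=12) a[fast]=0 → fast++
(s=3,f=13) a[fast]=0 → fast++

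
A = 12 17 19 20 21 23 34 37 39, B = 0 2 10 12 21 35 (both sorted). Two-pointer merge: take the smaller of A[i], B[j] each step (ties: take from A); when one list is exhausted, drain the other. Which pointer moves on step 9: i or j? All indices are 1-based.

[i=1,j=1] A[i]=12>B[j]=0 take 0 → j++
[i=1,j=2] A[i]=12>B[j]=2 take 2 → j++
[i=1,j=3] A[i]=12>B[j]=10 take 10 → j++
[i=1,j=4] A[i]=12<=B[j]=12 take 12 → i++
[i=2,j=4] A[i]=17>B[j]=12 take 12 → j++
[i=2,j=5] A[i]=17<=B[j]=21 take 17 → i++
[i=3,j=5] A[i]=19<=B[j]=21 take 19 → i++
[i=4,j=5] A[i]=20<=B[j]=21 take 20 → i++
[i=5,j=5] A[i]=21<=B[j]=21 take 21 → i++

i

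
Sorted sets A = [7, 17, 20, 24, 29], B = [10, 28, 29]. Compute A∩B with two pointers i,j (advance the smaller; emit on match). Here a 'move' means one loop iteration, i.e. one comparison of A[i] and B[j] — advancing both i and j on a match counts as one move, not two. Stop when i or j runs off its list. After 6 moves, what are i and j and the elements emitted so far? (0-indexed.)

i=4, j=2, emitted=[]

i=0 j=0: 7<10, i++
i=1 j=0: 17>10, j++
i=1 j=1: 17<28, i++
i=2 j=1: 20<28, i++
i=3 j=1: 24<28, i++
i=4 j=1: 29>28, j++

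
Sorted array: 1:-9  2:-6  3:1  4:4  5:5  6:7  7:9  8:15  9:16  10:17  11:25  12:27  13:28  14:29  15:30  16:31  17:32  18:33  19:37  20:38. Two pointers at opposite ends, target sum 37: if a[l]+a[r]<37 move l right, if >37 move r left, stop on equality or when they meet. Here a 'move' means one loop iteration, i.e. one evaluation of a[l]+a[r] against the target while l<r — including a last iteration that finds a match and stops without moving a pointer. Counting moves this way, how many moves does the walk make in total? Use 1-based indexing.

l=1 r=20: -9+38=29 <37, l++
l=2 r=20: -6+38=32 <37, l++
l=3 r=20: 1+38=39 >37, r--
l=3 r=19: 1+37=38 >37, r--
l=3 r=18: 1+33=34 <37, l++
l=4 r=18: 4+33=37, found

6 moves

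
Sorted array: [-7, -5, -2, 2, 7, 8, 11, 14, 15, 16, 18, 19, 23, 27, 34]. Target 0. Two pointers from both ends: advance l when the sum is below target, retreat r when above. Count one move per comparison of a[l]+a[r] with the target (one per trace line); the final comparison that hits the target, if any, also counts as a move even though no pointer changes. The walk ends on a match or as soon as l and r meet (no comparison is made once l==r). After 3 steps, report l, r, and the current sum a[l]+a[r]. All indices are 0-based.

l=0 r=14: -7+34=27 >0, r--
l=0 r=13: -7+27=20 >0, r--
l=0 r=12: -7+23=16 >0, r--

l=0, r=11, sum=12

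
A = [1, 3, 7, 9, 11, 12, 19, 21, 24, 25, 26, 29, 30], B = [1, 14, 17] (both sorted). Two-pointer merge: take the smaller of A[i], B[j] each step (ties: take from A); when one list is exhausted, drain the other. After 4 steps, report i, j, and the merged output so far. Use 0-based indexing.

i=0 j=0: A[i]=1<=B[j]=1 take 1, i++
i=1 j=0: A[i]=3>B[j]=1 take 1, j++
i=1 j=1: A[i]=3<=B[j]=14 take 3, i++
i=2 j=1: A[i]=7<=B[j]=14 take 7, i++

i=3, j=1, merged so far=[1, 1, 3, 7]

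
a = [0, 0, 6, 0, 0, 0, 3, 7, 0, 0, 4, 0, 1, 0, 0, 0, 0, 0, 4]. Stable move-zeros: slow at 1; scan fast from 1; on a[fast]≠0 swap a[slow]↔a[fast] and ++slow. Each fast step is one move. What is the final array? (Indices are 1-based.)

slow=1 fast=1: a[fast]=0, fast++
slow=1 fast=2: a[fast]=0, fast++
slow=1 fast=3: a[fast]=6≠0 swap→a[1]=6, slow++,fast++
slow=2 fast=4: a[fast]=0, fast++
slow=2 fast=5: a[fast]=0, fast++
slow=2 fast=6: a[fast]=0, fast++
slow=2 fast=7: a[fast]=3≠0 swap→a[2]=3, slow++,fast++
slow=3 fast=8: a[fast]=7≠0 swap→a[3]=7, slow++,fast++
slow=4 fast=9: a[fast]=0, fast++
slow=4 fast=10: a[fast]=0, fast++
slow=4 fast=11: a[fast]=4≠0 swap→a[4]=4, slow++,fast++
slow=5 fast=12: a[fast]=0, fast++
slow=5 fast=13: a[fast]=1≠0 swap→a[5]=1, slow++,fast++
slow=6 fast=14: a[fast]=0, fast++
slow=6 fast=15: a[fast]=0, fast++
slow=6 fast=16: a[fast]=0, fast++
slow=6 fast=17: a[fast]=0, fast++
slow=6 fast=18: a[fast]=0, fast++
slow=6 fast=19: a[fast]=4≠0 swap→a[6]=4, slow++,fast++

[6, 3, 7, 4, 1, 4, 0, 0, 0, 0, 0, 0, 0, 0, 0, 0, 0, 0, 0]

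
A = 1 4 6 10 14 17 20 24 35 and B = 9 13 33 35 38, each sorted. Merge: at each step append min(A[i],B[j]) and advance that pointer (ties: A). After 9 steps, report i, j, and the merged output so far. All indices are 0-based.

[i=0,j=0] A[i]=1<=B[j]=9 take 1 → i++
[i=1,j=0] A[i]=4<=B[j]=9 take 4 → i++
[i=2,j=0] A[i]=6<=B[j]=9 take 6 → i++
[i=3,j=0] A[i]=10>B[j]=9 take 9 → j++
[i=3,j=1] A[i]=10<=B[j]=13 take 10 → i++
[i=4,j=1] A[i]=14>B[j]=13 take 13 → j++
[i=4,j=2] A[i]=14<=B[j]=33 take 14 → i++
[i=5,j=2] A[i]=17<=B[j]=33 take 17 → i++
[i=6,j=2] A[i]=20<=B[j]=33 take 20 → i++

i=7, j=2, merged so far=[1, 4, 6, 9, 10, 13, 14, 17, 20]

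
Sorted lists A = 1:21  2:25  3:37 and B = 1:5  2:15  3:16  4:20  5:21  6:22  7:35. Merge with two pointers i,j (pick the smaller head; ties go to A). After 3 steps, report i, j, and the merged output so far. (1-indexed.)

i=1, j=4, merged so far=[5, 15, 16]

i=1 j=1: A[i]=21>B[j]=5 take 5, j++
i=1 j=2: A[i]=21>B[j]=15 take 15, j++
i=1 j=3: A[i]=21>B[j]=16 take 16, j++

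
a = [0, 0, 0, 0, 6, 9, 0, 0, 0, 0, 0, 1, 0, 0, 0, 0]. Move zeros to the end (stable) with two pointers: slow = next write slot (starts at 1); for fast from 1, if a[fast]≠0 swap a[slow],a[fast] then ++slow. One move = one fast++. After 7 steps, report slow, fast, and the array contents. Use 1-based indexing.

slow=3, fast=8, a=[6, 9, 0, 0, 0, 0, 0, 0, 0, 0, 0, 1, 0, 0, 0, 0]

slow=1 fast=1: a[fast]=0, fast++
slow=1 fast=2: a[fast]=0, fast++
slow=1 fast=3: a[fast]=0, fast++
slow=1 fast=4: a[fast]=0, fast++
slow=1 fast=5: a[fast]=6≠0 swap→a[1]=6, slow++,fast++
slow=2 fast=6: a[fast]=9≠0 swap→a[2]=9, slow++,fast++
slow=3 fast=7: a[fast]=0, fast++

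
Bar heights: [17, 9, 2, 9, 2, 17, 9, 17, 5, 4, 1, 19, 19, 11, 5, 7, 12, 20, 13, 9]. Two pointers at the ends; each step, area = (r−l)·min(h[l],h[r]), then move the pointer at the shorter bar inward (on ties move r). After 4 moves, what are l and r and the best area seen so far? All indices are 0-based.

l=0 r=19: min(17,9)*19=171 best=171 *, r--
l=0 r=18: min(17,13)*18=234 best=234 *, r--
l=0 r=17: min(17,20)*17=289 best=289 *, l++
l=1 r=17: min(9,20)*16=144 best=289, l++

l=2, r=17, best area=289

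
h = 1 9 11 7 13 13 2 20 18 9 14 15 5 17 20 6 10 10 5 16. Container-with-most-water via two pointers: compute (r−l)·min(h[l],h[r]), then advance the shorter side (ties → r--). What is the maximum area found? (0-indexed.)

max area = 195

[0,19] min(1,16)*19=19 best=19 * → l++
[1,19] min(9,16)*18=162 best=162 * → l++
[2,19] min(11,16)*17=187 best=187 * → l++
[3,19] min(7,16)*16=112 best=187 → l++
[4,19] min(13,16)*15=195 best=195 * → l++
[5,19] min(13,16)*14=182 best=195 → l++
[6,19] min(2,16)*13=26 best=195 → l++
[7,19] min(20,16)*12=192 best=195 → r--
[7,18] min(20,5)*11=55 best=195 → r--
[7,17] min(20,10)*10=100 best=195 → r--
[7,16] min(20,10)*9=90 best=195 → r--
[7,15] min(20,6)*8=48 best=195 → r--
[7,14] min(20,20)*7=140 best=195 → r--
[7,13] min(20,17)*6=102 best=195 → r--
[7,12] min(20,5)*5=25 best=195 → r--
[7,11] min(20,15)*4=60 best=195 → r--
[7,10] min(20,14)*3=42 best=195 → r--
[7,9] min(20,9)*2=18 best=195 → r--
[7,8] min(20,18)*1=18 best=195 → r--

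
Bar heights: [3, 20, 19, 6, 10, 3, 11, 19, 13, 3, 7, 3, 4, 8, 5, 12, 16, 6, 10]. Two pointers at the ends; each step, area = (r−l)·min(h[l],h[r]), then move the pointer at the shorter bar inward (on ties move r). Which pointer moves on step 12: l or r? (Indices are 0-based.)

[0,18] min(3,10)*18=54 best=54 * → l++
[1,18] min(20,10)*17=170 best=170 * → r--
[1,17] min(20,6)*16=96 best=170 → r--
[1,16] min(20,16)*15=240 best=240 * → r--
[1,15] min(20,12)*14=168 best=240 → r--
[1,14] min(20,5)*13=65 best=240 → r--
[1,13] min(20,8)*12=96 best=240 → r--
[1,12] min(20,4)*11=44 best=240 → r--
[1,11] min(20,3)*10=30 best=240 → r--
[1,10] min(20,7)*9=63 best=240 → r--
[1,9] min(20,3)*8=24 best=240 → r--
[1,8] min(20,13)*7=91 best=240 → r--

r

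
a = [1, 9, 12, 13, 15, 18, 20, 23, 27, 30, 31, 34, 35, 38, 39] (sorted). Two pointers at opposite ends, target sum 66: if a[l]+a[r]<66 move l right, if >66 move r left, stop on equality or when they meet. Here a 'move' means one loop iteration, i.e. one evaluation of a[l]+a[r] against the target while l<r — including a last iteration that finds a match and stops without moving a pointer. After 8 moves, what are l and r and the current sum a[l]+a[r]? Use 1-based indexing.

l=9, r=15, sum=66

l=1 r=15: 1+39=40 <66, l++
l=2 r=15: 9+39=48 <66, l++
l=3 r=15: 12+39=51 <66, l++
l=4 r=15: 13+39=52 <66, l++
l=5 r=15: 15+39=54 <66, l++
l=6 r=15: 18+39=57 <66, l++
l=7 r=15: 20+39=59 <66, l++
l=8 r=15: 23+39=62 <66, l++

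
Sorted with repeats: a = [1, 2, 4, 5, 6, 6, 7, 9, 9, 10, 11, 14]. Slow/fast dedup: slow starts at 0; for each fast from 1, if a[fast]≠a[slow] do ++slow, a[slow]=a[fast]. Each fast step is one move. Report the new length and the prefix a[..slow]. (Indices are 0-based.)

(s=0,f=1) a[fast]=2≠a[slow]=1 write a[1]=2 → slow++,fast++
(s=1,f=2) a[fast]=4≠a[slow]=2 write a[2]=4 → slow++,fast++
(s=2,f=3) a[fast]=5≠a[slow]=4 write a[3]=5 → slow++,fast++
(s=3,f=4) a[fast]=6≠a[slow]=5 write a[4]=6 → slow++,fast++
(s=4,f=5) a[fast]=6=a[slow] dup → fast++
(s=4,f=6) a[fast]=7≠a[slow]=6 write a[5]=7 → slow++,fast++
(s=5,f=7) a[fast]=9≠a[slow]=7 write a[6]=9 → slow++,fast++
(s=6,f=8) a[fast]=9=a[slow] dup → fast++
(s=6,f=9) a[fast]=10≠a[slow]=9 write a[7]=10 → slow++,fast++
(s=7,f=10) a[fast]=11≠a[slow]=10 write a[8]=11 → slow++,fast++
(s=8,f=11) a[fast]=14≠a[slow]=11 write a[9]=14 → slow++,fast++

length 10; prefix = [1, 2, 4, 5, 6, 7, 9, 10, 11, 14]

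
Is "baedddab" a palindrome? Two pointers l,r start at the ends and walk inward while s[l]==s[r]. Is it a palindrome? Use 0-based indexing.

not a palindrome (mismatch at 2,5)

[0,7] 'b'=='b' → l++,r--
[1,6] 'a'=='a' → l++,r--
[2,5] 'e'!='d' → stop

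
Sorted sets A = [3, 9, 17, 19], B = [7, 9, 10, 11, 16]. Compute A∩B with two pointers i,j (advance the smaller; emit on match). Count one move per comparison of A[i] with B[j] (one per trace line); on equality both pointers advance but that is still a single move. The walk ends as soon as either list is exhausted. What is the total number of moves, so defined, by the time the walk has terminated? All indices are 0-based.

i=0 j=0: 3<7, i++
i=1 j=0: 9>7, j++
i=1 j=1: 9==9 emit, i++,j++
i=2 j=2: 17>10, j++
i=2 j=3: 17>11, j++
i=2 j=4: 17>16, j++

6 moves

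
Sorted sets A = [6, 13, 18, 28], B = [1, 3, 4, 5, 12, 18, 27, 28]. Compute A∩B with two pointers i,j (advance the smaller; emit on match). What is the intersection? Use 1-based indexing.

intersection = [18, 28]

[i=1,j=1] 6>1 → j++
[i=1,j=2] 6>3 → j++
[i=1,j=3] 6>4 → j++
[i=1,j=4] 6>5 → j++
[i=1,j=5] 6<12 → i++
[i=2,j=5] 13>12 → j++
[i=2,j=6] 13<18 → i++
[i=3,j=6] 18==18 emit → i++,j++
[i=4,j=7] 28>27 → j++
[i=4,j=8] 28==28 emit → i++,j++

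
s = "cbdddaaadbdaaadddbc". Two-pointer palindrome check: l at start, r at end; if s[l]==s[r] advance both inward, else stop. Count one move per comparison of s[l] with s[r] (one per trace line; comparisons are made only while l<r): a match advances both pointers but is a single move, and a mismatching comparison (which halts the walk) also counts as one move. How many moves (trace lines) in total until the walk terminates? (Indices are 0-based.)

[0,18] 'c'=='c' → l++,r--
[1,17] 'b'=='b' → l++,r--
[2,16] 'd'=='d' → l++,r--
[3,15] 'd'=='d' → l++,r--
[4,14] 'd'=='d' → l++,r--
[5,13] 'a'=='a' → l++,r--
[6,12] 'a'=='a' → l++,r--
[7,11] 'a'=='a' → l++,r--
[8,10] 'd'=='d' → l++,r--

9 moves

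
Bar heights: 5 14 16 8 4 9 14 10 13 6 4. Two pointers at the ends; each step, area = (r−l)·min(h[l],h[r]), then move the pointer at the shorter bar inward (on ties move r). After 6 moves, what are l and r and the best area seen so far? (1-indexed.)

l=1 r=11: min(5,4)*10=40 best=40 *, r--
l=1 r=10: min(5,6)*9=45 best=45 *, l++
l=2 r=10: min(14,6)*8=48 best=48 *, r--
l=2 r=9: min(14,13)*7=91 best=91 *, r--
l=2 r=8: min(14,10)*6=60 best=91, r--
l=2 r=7: min(14,14)*5=70 best=91, r--

l=2, r=6, best area=91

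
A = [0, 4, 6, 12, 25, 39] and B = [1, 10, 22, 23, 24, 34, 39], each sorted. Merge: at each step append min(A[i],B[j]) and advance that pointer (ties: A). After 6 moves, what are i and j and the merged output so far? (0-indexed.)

i=0 j=0: A[i]=0<=B[j]=1 take 0, i++
i=1 j=0: A[i]=4>B[j]=1 take 1, j++
i=1 j=1: A[i]=4<=B[j]=10 take 4, i++
i=2 j=1: A[i]=6<=B[j]=10 take 6, i++
i=3 j=1: A[i]=12>B[j]=10 take 10, j++
i=3 j=2: A[i]=12<=B[j]=22 take 12, i++

i=4, j=2, merged so far=[0, 1, 4, 6, 10, 12]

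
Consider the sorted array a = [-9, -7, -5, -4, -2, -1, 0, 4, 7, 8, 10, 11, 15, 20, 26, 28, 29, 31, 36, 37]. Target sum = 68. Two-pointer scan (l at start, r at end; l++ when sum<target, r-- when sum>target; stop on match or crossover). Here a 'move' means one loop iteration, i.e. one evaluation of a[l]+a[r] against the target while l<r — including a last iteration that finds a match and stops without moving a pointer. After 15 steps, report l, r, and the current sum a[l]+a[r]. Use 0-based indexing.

l=0 r=19: -9+37=28 <68, l++
l=1 r=19: -7+37=30 <68, l++
l=2 r=19: -5+37=32 <68, l++
l=3 r=19: -4+37=33 <68, l++
l=4 r=19: -2+37=35 <68, l++
l=5 r=19: -1+37=36 <68, l++
l=6 r=19: 0+37=37 <68, l++
l=7 r=19: 4+37=41 <68, l++
l=8 r=19: 7+37=44 <68, l++
l=9 r=19: 8+37=45 <68, l++
l=10 r=19: 10+37=47 <68, l++
l=11 r=19: 11+37=48 <68, l++
l=12 r=19: 15+37=52 <68, l++
l=13 r=19: 20+37=57 <68, l++
l=14 r=19: 26+37=63 <68, l++

l=15, r=19, sum=65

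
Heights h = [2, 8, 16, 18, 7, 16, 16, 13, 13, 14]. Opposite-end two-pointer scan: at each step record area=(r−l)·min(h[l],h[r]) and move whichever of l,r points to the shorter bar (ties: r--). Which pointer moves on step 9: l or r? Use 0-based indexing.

[0,9] min(2,14)*9=18 best=18 * → l++
[1,9] min(8,14)*8=64 best=64 * → l++
[2,9] min(16,14)*7=98 best=98 * → r--
[2,8] min(16,13)*6=78 best=98 → r--
[2,7] min(16,13)*5=65 best=98 → r--
[2,6] min(16,16)*4=64 best=98 → r--
[2,5] min(16,16)*3=48 best=98 → r--
[2,4] min(16,7)*2=14 best=98 → r--
[2,3] min(16,18)*1=16 best=98 → l++

l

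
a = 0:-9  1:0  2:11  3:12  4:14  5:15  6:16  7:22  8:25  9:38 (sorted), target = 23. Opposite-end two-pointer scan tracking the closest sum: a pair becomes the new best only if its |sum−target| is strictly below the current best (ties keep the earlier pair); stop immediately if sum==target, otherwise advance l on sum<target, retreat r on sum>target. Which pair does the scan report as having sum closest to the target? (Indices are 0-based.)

l=0 r=9: -9+38=29 d=6 *, r--
l=0 r=8: -9+25=16 d=7, l++
l=1 r=8: 0+25=25 d=2 *, r--
l=1 r=7: 0+22=22 d=1 *, l++
l=2 r=7: 11+22=33 d=10, r--
l=2 r=6: 11+16=27 d=4, r--
l=2 r=5: 11+15=26 d=3, r--
l=2 r=4: 11+14=25 d=2, r--
l=2 r=3: 11+12=23 d=0 *, stop

pair (11, 12) with sum 23 (|Δ|=0)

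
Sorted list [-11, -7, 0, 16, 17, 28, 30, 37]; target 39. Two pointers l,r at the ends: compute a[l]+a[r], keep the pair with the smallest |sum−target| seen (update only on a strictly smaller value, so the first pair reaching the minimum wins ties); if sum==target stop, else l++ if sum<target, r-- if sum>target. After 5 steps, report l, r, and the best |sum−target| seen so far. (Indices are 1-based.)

l=4, r=6, best |Δ|=2

l=1 r=8: -11+37=26 d=13 *, l++
l=2 r=8: -7+37=30 d=9 *, l++
l=3 r=8: 0+37=37 d=2 *, l++
l=4 r=8: 16+37=53 d=14, r--
l=4 r=7: 16+30=46 d=7, r--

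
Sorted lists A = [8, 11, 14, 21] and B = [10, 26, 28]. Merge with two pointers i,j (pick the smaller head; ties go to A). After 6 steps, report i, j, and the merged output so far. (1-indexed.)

i=5, j=3, merged so far=[8, 10, 11, 14, 21, 26]

[i=1,j=1] A[i]=8<=B[j]=10 take 8 → i++
[i=2,j=1] A[i]=11>B[j]=10 take 10 → j++
[i=2,j=2] A[i]=11<=B[j]=26 take 11 → i++
[i=3,j=2] A[i]=14<=B[j]=26 take 14 → i++
[i=4,j=2] A[i]=21<=B[j]=26 take 21 → i++
[i=5,j=2] A done, take B[j]=26 → j++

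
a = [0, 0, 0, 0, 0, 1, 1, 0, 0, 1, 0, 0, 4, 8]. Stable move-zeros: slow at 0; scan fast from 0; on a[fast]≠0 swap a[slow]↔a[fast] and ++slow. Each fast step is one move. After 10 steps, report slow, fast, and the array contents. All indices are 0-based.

slow=3, fast=10, a=[1, 1, 1, 0, 0, 0, 0, 0, 0, 0, 0, 0, 4, 8]

(s=0,f=0) a[fast]=0 → fast++
(s=0,f=1) a[fast]=0 → fast++
(s=0,f=2) a[fast]=0 → fast++
(s=0,f=3) a[fast]=0 → fast++
(s=0,f=4) a[fast]=0 → fast++
(s=0,f=5) a[fast]=1≠0 swap→a[0]=1 → slow++,fast++
(s=1,f=6) a[fast]=1≠0 swap→a[1]=1 → slow++,fast++
(s=2,f=7) a[fast]=0 → fast++
(s=2,f=8) a[fast]=0 → fast++
(s=2,f=9) a[fast]=1≠0 swap→a[2]=1 → slow++,fast++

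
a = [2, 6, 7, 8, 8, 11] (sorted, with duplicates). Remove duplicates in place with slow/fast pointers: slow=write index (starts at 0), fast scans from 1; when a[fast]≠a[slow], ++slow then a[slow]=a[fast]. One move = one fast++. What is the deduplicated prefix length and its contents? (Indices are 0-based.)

slow=0 fast=1: a[fast]=6≠a[slow]=2 write a[1]=6, slow++,fast++
slow=1 fast=2: a[fast]=7≠a[slow]=6 write a[2]=7, slow++,fast++
slow=2 fast=3: a[fast]=8≠a[slow]=7 write a[3]=8, slow++,fast++
slow=3 fast=4: a[fast]=8=a[slow] dup, fast++
slow=3 fast=5: a[fast]=11≠a[slow]=8 write a[4]=11, slow++,fast++

length 5; prefix = [2, 6, 7, 8, 11]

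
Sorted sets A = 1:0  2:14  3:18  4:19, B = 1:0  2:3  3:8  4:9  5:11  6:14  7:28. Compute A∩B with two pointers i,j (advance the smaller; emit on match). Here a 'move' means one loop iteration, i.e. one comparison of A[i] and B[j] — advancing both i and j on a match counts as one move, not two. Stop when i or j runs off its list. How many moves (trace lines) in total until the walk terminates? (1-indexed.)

8 moves

[i=1,j=1] 0==0 emit → i++,j++
[i=2,j=2] 14>3 → j++
[i=2,j=3] 14>8 → j++
[i=2,j=4] 14>9 → j++
[i=2,j=5] 14>11 → j++
[i=2,j=6] 14==14 emit → i++,j++
[i=3,j=7] 18<28 → i++
[i=4,j=7] 19<28 → i++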